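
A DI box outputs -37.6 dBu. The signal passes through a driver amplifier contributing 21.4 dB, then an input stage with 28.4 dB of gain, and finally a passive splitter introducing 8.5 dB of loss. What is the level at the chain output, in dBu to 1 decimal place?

+3.7 dBu

Cascaded gains and losses add directly in dB.
-37.6 + 21.4 + 28.4 − 8.5 = +3.7 dBu.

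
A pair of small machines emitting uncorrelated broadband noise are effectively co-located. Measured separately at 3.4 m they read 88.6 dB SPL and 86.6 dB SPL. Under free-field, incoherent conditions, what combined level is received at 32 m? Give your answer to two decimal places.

Combined at 3.4 m: 10·log₁₀(10^(88.6/10)+10^(86.6/10)) = 90.724 dB SPL.
Then apply −20·log₁₀(32/3.4) = -19.473 dB → 71.25 dB SPL.

71.25 dB SPL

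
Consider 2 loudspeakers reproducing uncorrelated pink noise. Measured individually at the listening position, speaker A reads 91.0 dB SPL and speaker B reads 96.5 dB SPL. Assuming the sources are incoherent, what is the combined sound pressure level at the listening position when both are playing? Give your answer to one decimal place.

Incoherent sources sum as intensities:
L_total = 10·log₁₀(10^(91.0/10) + 10^(96.5/10)) = 10·log₁₀(5726000000) = 97.6 dB SPL.

97.6 dB SPL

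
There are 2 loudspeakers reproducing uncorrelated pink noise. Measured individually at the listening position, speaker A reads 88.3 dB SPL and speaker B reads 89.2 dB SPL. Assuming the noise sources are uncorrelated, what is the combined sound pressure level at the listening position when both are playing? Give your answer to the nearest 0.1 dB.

Add the sources as powers (linear), then convert back to dB:
L_total = 10·log₁₀(10^(88.3/10) + 10^(89.2/10)) = 10·log₁₀(1508000000) = 91.8 dB SPL.

91.8 dB SPL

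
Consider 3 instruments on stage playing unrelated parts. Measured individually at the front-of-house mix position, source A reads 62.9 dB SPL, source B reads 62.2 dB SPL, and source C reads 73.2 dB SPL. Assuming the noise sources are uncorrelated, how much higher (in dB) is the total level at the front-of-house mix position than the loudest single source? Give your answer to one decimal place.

Uncorrelated sources add in intensity (power), not in dB.
L_total = 10·log₁₀(10^(62.9/10) + 10^(62.2/10) + 10^(73.2/10)) = 73.89 dB SPL.
Excess over the loudest (73.2 dB): 73.89 − 73.2 = 0.7 dB.

0.7 dB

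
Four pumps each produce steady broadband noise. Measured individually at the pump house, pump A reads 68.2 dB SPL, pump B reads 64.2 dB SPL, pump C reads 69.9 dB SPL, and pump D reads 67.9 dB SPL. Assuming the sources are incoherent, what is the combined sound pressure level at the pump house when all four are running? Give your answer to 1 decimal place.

74.0 dB SPL

Incoherent sources sum as intensities:
L_total = 10·log₁₀(10^(68.2/10) + 10^(64.2/10) + 10^(69.9/10) + 10^(67.9/10)) = 10·log₁₀(25180000) = 74.0 dB SPL.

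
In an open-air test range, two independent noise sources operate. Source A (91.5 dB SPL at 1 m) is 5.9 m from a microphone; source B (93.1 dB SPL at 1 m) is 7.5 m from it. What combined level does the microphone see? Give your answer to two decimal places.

At the listener: L_A = 91.5 − 20·log₁₀(5.9) = 76.083 dB; L_B = 93.1 − 20·log₁₀(7.5) = 75.599 dB.
Combined: 10·log₁₀(10^(76.083/10)+10^(75.599/10)) = 78.86 dB SPL.

78.86 dB SPL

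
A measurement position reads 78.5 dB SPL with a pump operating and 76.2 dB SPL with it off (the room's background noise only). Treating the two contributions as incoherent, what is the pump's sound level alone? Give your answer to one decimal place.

74.6 dB SPL

Background correction is a power subtraction:
L_src = 10·log₁₀(10^(78.5/10) − 10^(76.2/10)) = 10·log₁₀(29110000) = 74.6 dB SPL.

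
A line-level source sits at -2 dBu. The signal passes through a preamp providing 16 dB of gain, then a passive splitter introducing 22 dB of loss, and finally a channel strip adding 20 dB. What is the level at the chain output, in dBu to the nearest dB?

+12 dBu

Gain stages sum in dB:
-2 + 16 − 22 + 20 = +12 dBu.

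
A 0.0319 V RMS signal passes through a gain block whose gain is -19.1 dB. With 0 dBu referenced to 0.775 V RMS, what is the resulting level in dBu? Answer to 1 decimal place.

Input level: 20·log₁₀(0.0319/0.775) = -27.71 dBu.
Output: -27.71 − 19.1 = -46.8 dBu.

-46.8 dBu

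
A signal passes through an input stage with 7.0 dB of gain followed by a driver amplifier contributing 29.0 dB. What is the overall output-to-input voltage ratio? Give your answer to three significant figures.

Net gain = 7.0 + 29.0 = 36.0 dB.
Voltage ratio = 10^(36.0/20) = 63.1.

63.1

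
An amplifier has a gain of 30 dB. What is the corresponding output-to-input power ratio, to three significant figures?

Power ratio = 10^(dB/10).
10^(30/10) = 10^(3.000) = 1000.

1000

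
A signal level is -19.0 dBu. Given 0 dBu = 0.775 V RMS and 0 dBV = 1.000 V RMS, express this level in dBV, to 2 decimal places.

The offset between the scales is 20·log₁₀(0.775/1.000) = −2.214 dB.
So dBV = -19.0 − 2.214 = -21.21 dBV.

-21.21 dBV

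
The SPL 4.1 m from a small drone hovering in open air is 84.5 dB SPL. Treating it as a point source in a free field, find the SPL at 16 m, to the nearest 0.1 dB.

72.7 dB SPL

For a point source in a free field, ΔL = −20·log₁₀(d₂/d₁).
ΔL = −20·log₁₀(16/4.1) = -11.83 dB, so L₂ = 84.5 + (-11.83) = 72.7 dB SPL.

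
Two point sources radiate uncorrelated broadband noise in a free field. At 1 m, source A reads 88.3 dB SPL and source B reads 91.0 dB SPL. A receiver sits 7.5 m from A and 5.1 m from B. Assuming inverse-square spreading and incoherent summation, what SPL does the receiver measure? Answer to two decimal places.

At the listener: L_A = 88.3 − 20·log₁₀(7.5) = 70.799 dB; L_B = 91.0 − 20·log₁₀(5.1) = 76.849 dB.
Combined: 10·log₁₀(10^(70.799/10)+10^(76.849/10)) = 77.81 dB SPL.

77.81 dB SPL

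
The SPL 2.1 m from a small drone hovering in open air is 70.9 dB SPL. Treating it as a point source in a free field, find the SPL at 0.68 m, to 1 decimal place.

80.7 dB SPL

Free-field point source: level drops by 20·log₁₀ of the distance ratio.
ΔL = −20·log₁₀(0.68/2.1) = 9.79 dB, so L₂ = 70.9 + (9.79) = 80.7 dB SPL.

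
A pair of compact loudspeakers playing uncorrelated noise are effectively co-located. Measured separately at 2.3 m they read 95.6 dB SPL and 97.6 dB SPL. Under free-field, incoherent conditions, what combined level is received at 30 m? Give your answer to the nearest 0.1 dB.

77.4 dB SPL

Combined at 2.3 m: 10·log₁₀(10^(95.6/10)+10^(97.6/10)) = 99.72 dB SPL.
Then apply −20·log₁₀(30/2.3) = -22.31 dB → 77.4 dB SPL.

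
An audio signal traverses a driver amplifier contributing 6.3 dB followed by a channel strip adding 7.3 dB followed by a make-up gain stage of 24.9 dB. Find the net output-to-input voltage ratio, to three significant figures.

Net gain = 6.3 + 7.3 + 24.9 = 38.5 dB.
Voltage ratio = 10^(38.5/20) = 84.1.

84.1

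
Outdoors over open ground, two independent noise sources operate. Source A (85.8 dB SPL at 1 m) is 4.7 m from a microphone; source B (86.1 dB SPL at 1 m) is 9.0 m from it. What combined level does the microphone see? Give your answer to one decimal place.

73.5 dB SPL

At the listener: L_A = 85.8 − 20·log₁₀(4.7) = 72.36 dB; L_B = 86.1 − 20·log₁₀(9.0) = 67.02 dB.
Combined: 10·log₁₀(10^(72.36/10)+10^(67.02/10)) = 73.5 dB SPL.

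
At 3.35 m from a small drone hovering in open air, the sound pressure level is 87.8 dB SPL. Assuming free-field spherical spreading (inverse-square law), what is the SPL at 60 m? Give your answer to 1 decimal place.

For a point source in a free field, ΔL = −20·log₁₀(d₂/d₁).
ΔL = −20·log₁₀(60/3.35) = -25.06 dB, so L₂ = 87.8 + (-25.06) = 62.7 dB SPL.

62.7 dB SPL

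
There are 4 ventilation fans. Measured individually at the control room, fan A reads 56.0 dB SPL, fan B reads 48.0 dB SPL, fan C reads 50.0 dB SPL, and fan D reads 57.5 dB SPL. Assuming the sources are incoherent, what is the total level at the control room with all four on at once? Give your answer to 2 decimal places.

60.51 dB SPL

Incoherent sources sum as intensities:
L_total = 10·log₁₀(10^(56.0/10) + 10^(48.0/10) + 10^(50.0/10) + 10^(57.5/10)) = 10·log₁₀(1124000) = 60.51 dB SPL.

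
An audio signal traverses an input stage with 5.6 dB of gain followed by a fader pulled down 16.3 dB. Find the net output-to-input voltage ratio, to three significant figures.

Net gain = 5.6 + (−16.3) = -10.7 dB.
Voltage ratio = 10^(-10.7/20) = 0.292.

0.292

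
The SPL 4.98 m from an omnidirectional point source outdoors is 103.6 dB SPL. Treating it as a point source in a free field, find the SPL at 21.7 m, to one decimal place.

90.8 dB SPL

For a point source in a free field, ΔL = −20·log₁₀(d₂/d₁).
ΔL = −20·log₁₀(21.7/4.98) = -12.78 dB, so L₂ = 103.6 + (-12.78) = 90.8 dB SPL.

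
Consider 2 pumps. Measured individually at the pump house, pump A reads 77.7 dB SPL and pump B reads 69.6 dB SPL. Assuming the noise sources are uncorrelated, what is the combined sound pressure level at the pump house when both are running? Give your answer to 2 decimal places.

Uncorrelated sources add in intensity (power), not in dB.
L_total = 10·log₁₀(10^(77.7/10) + 10^(69.6/10)) = 10·log₁₀(68000000) = 78.33 dB SPL.

78.33 dB SPL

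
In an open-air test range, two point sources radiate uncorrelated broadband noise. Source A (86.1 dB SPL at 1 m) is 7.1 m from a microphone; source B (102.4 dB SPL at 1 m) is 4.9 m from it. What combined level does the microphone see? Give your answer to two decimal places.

88.64 dB SPL

At the listener: L_A = 86.1 − 20·log₁₀(7.1) = 69.075 dB; L_B = 102.4 − 20·log₁₀(4.9) = 88.596 dB.
Combined: 10·log₁₀(10^(69.075/10)+10^(88.596/10)) = 88.64 dB SPL.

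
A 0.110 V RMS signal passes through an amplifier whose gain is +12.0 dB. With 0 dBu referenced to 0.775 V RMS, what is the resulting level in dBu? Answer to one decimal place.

Input level: 20·log₁₀(0.110/0.775) = -16.96 dBu.
Output: -16.96 + 12.0 = -5.0 dBu.

-5.0 dBu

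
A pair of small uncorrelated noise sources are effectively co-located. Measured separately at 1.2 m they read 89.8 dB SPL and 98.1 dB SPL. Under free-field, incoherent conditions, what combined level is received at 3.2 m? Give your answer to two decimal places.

Combined at 1.2 m: 10·log₁₀(10^(89.8/10)+10^(98.1/10)) = 98.699 dB SPL.
Then apply −20·log₁₀(3.2/1.2) = -8.519 dB → 90.18 dB SPL.

90.18 dB SPL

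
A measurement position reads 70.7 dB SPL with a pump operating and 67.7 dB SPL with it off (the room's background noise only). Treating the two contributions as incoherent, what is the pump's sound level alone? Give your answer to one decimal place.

Remove the background by subtracting linear intensities:
L_src = 10·log₁₀(10^(70.7/10) − 10^(67.7/10)) = 10·log₁₀(5861000) = 67.7 dB SPL.

67.7 dB SPL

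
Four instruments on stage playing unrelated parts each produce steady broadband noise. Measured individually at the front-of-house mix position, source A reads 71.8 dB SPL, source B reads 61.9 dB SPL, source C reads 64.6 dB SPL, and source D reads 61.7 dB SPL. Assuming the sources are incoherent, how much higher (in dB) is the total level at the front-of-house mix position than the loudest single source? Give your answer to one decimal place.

1.4 dB

Uncorrelated sources add in intensity (power), not in dB.
L_total = 10·log₁₀(10^(71.8/10) + 10^(61.9/10) + 10^(64.6/10) + 10^(61.7/10)) = 73.23 dB SPL.
Excess over the loudest (71.8 dB): 73.23 − 71.8 = 1.4 dB.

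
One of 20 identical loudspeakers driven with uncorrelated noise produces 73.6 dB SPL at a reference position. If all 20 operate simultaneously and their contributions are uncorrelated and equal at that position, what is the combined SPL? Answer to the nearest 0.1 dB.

86.6 dB SPL

20 equal incoherent sources raise the level by 10·log₁₀(20) = 13.01 dB.
L_total = 73.6 + 13.01 = 86.6 dB SPL.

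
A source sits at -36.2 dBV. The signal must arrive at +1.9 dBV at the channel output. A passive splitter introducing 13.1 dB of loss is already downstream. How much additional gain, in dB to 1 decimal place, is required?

The required make-up gain is the shortfall in the dB sum.
G = +1.9 − (-36.2) + 13.1 = 51.2 dB.

51.2 dB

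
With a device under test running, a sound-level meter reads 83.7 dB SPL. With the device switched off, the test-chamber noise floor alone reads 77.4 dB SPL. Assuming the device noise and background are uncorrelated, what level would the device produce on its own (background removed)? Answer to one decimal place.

82.5 dB SPL

Background correction is a power subtraction:
L_src = 10·log₁₀(10^(83.7/10) − 10^(77.4/10)) = 10·log₁₀(179500000) = 82.5 dB SPL.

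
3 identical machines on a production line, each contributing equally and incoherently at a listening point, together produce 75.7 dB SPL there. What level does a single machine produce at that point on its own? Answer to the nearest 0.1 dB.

3 equal incoherent sources add 10·log₁₀(3) = 4.77 dB over one source.
L_one = 75.7 − 4.77 = 70.9 dB SPL.

70.9 dB SPL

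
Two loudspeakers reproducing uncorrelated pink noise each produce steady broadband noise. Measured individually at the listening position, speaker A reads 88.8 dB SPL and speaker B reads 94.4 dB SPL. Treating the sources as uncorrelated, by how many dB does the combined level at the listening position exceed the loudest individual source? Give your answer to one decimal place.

Add the sources as powers (linear), then convert back to dB:
L_total = 10·log₁₀(10^(88.8/10) + 10^(94.4/10)) = 95.46 dB SPL.
Excess over the loudest (94.4 dB): 95.46 − 94.4 = 1.1 dB.

1.1 dB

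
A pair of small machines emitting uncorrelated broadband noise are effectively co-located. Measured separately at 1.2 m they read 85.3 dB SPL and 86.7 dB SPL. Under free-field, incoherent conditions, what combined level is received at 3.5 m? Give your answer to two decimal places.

Combined at 1.2 m: 10·log₁₀(10^(85.3/10)+10^(86.7/10)) = 89.066 dB SPL.
Then apply −20·log₁₀(3.5/1.2) = -9.298 dB → 79.77 dB SPL.

79.77 dB SPL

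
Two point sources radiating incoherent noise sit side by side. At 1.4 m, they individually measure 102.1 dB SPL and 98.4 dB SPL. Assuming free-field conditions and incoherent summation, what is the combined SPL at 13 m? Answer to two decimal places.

84.29 dB SPL

Combined at 1.4 m: 10·log₁₀(10^(102.1/10)+10^(98.4/10)) = 103.643 dB SPL.
Then apply −20·log₁₀(13/1.4) = -19.356 dB → 84.29 dB SPL.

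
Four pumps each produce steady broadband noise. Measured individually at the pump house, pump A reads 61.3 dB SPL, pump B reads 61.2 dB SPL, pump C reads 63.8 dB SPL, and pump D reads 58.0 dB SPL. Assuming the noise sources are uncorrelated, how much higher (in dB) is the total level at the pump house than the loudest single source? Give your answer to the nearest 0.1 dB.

3.8 dB

Uncorrelated sources add in intensity (power), not in dB.
L_total = 10·log₁₀(10^(61.3/10) + 10^(61.2/10) + 10^(63.8/10) + 10^(58.0/10)) = 67.56 dB SPL.
Excess over the loudest (63.8 dB): 67.56 − 63.8 = 3.8 dB.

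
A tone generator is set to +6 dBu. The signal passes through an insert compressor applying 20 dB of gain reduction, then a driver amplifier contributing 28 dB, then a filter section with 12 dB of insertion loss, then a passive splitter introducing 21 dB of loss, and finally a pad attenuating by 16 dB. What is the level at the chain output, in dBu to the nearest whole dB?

Gain stages sum in dB:
+6 − 20 + 28 − 12 − 21 − 16 = -35 dBu.

-35 dBu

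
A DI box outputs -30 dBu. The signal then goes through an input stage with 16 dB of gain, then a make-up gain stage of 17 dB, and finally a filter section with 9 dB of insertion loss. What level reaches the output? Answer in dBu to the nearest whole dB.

In dB, series stages simply add:
-30 + 16 + 17 − 9 = -6 dBu.

-6 dBu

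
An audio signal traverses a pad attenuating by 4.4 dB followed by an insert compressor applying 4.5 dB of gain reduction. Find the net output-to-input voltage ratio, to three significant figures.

Net gain = (−4.4) + (−4.5) = -8.9 dB.
Voltage ratio = 10^(-8.9/20) = 0.359.

0.359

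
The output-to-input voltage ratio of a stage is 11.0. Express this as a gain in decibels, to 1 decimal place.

Voltage is an amplitude quantity, so gain = 20·log₁₀(V_out/V_in).
20·log₁₀(11.0) = 20.8 dB.

20.8 dB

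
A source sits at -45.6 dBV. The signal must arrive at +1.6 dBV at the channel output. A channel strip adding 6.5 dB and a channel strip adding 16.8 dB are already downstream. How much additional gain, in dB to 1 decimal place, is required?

23.9 dB

The required make-up gain is the shortfall in the dB sum.
G = +1.6 − (-45.6) − 6.5 − 16.8 = 23.9 dB.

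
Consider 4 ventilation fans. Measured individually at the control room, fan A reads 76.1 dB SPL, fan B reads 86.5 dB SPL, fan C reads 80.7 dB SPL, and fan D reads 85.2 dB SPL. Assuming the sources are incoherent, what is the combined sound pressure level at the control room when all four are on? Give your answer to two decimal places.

89.71 dB SPL

Incoherent sources sum as intensities:
L_total = 10·log₁₀(10^(76.1/10) + 10^(86.5/10) + 10^(80.7/10) + 10^(85.2/10)) = 10·log₁₀(936000000) = 89.71 dB SPL.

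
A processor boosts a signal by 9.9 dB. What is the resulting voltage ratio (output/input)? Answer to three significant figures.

3.13

Voltage ratio = 10^(dB/20).
10^(9.9/20) = 10^(0.4950) = 3.13.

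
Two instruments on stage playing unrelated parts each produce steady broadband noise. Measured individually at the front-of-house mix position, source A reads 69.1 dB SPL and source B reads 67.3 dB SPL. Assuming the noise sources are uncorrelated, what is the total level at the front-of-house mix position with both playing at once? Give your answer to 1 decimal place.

71.3 dB SPL

Incoherent sources sum as intensities:
L_total = 10·log₁₀(10^(69.1/10) + 10^(67.3/10)) = 10·log₁₀(13500000) = 71.3 dB SPL.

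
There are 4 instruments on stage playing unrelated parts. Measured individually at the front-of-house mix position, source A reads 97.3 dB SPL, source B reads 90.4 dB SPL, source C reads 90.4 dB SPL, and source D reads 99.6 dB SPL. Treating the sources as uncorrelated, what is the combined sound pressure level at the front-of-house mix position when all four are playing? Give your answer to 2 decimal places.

102.22 dB SPL

Incoherent sources sum as intensities:
L_total = 10·log₁₀(10^(97.3/10) + 10^(90.4/10) + 10^(90.4/10) + 10^(99.6/10)) = 10·log₁₀(16683000000) = 102.22 dB SPL.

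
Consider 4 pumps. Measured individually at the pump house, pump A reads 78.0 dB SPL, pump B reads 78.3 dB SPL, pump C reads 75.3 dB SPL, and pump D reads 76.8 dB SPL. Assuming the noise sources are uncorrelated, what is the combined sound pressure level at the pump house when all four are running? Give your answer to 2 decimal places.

83.27 dB SPL

Uncorrelated sources add in intensity (power), not in dB.
L_total = 10·log₁₀(10^(78.0/10) + 10^(78.3/10) + 10^(75.3/10) + 10^(76.8/10)) = 10·log₁₀(212500000) = 83.27 dB SPL.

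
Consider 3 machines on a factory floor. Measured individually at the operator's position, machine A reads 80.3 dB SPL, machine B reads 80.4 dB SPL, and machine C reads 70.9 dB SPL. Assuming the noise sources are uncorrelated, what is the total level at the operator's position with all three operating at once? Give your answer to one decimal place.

83.6 dB SPL

Uncorrelated sources add in intensity (power), not in dB.
L_total = 10·log₁₀(10^(80.3/10) + 10^(80.4/10) + 10^(70.9/10)) = 10·log₁₀(229100000) = 83.6 dB SPL.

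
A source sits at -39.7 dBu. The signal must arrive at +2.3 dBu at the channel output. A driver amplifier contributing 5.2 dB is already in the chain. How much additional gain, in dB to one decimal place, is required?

36.8 dB

The required make-up gain is the shortfall in the dB sum.
G = +2.3 − (-39.7) − 5.2 = 36.8 dB.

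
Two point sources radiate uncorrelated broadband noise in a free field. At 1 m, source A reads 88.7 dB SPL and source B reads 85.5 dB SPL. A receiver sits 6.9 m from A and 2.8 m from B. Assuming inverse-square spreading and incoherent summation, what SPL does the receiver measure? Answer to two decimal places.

At the listener: L_A = 88.7 − 20·log₁₀(6.9) = 71.923 dB; L_B = 85.5 − 20·log₁₀(2.8) = 76.557 dB.
Combined: 10·log₁₀(10^(71.923/10)+10^(76.557/10)) = 77.84 dB SPL.

77.84 dB SPL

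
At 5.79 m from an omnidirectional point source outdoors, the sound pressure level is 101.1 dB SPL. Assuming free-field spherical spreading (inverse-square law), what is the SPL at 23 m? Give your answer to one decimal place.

For a point source in a free field, ΔL = −20·log₁₀(d₂/d₁).
ΔL = −20·log₁₀(23/5.79) = -11.98 dB, so L₂ = 101.1 + (-11.98) = 89.1 dB SPL.

89.1 dB SPL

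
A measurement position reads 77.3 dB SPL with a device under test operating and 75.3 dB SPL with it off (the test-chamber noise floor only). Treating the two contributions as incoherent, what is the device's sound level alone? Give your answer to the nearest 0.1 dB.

73.0 dB SPL

Background correction is a power subtraction:
L_src = 10·log₁₀(10^(77.3/10) − 10^(75.3/10)) = 10·log₁₀(19820000) = 73.0 dB SPL.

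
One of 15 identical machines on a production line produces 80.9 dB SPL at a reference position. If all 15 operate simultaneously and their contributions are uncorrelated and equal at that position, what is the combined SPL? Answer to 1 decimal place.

92.7 dB SPL

15 equal incoherent sources raise the level by 10·log₁₀(15) = 11.76 dB.
L_total = 80.9 + 11.76 = 92.7 dB SPL.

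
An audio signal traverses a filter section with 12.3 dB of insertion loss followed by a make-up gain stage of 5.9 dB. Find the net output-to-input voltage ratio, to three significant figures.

Net gain = (−12.3) + 5.9 = -6.4 dB.
Voltage ratio = 10^(-6.4/20) = 0.479.

0.479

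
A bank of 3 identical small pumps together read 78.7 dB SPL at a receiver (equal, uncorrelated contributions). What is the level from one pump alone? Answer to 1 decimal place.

3 equal incoherent sources add 10·log₁₀(3) = 4.77 dB over one source.
L_one = 78.7 − 4.77 = 73.9 dB SPL.

73.9 dB SPL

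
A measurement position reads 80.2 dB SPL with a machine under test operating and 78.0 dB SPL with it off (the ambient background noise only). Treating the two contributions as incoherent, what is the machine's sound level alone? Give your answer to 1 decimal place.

Remove the background by subtracting linear intensities:
L_src = 10·log₁₀(10^(80.2/10) − 10^(78.0/10)) = 10·log₁₀(41620000) = 76.2 dB SPL.

76.2 dB SPL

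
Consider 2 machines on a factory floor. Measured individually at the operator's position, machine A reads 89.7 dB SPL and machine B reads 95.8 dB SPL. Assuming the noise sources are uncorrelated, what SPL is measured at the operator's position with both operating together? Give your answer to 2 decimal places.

Add the sources as powers (linear), then convert back to dB:
L_total = 10·log₁₀(10^(89.7/10) + 10^(95.8/10)) = 10·log₁₀(4735000000) = 96.75 dB SPL.

96.75 dB SPL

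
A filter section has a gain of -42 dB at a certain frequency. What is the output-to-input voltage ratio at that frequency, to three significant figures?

Voltage ratio = 10^(dB/20).
10^(-42/20) = 10^(-2.100) = 0.00794.

0.00794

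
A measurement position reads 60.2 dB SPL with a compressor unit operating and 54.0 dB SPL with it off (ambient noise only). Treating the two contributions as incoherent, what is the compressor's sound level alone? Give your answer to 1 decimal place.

59.0 dB SPL

Subtract intensities: L_src = 10·log₁₀(10^(L_total/10) − 10^(L_bg/10)).
L_src = 10·log₁₀(10^(60.2/10) − 10^(54.0/10)) = 10·log₁₀(795900) = 59.0 dB SPL.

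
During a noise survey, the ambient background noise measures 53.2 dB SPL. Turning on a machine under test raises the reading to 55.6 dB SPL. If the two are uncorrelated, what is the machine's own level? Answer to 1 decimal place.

Remove the background by subtracting linear intensities:
L_src = 10·log₁₀(10^(55.6/10) − 10^(53.2/10)) = 10·log₁₀(154100) = 51.9 dB SPL.

51.9 dB SPL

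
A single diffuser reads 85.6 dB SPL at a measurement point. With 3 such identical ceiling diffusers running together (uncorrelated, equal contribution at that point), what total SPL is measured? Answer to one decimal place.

3 equal incoherent sources raise the level by 10·log₁₀(3) = 4.77 dB.
L_total = 85.6 + 4.77 = 90.4 dB SPL.

90.4 dB SPL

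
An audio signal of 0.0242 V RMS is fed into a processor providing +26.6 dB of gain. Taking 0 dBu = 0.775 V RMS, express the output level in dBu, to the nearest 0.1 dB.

Input level: 20·log₁₀(0.0242/0.775) = -30.11 dBu.
Output: -30.11 + 26.6 = -3.5 dBu.

-3.5 dBu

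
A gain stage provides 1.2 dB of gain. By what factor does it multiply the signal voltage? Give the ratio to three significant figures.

Voltage ratio = 10^(dB/20).
10^(1.2/20) = 10^(0.06000) = 1.15.

1.15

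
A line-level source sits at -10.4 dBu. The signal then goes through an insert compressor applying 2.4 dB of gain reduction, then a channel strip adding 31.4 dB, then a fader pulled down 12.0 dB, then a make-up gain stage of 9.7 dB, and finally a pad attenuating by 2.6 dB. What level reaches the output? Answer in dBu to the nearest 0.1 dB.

+13.7 dBu

Cascaded gains and losses add directly in dB.
-10.4 − 2.4 + 31.4 − 12.0 + 9.7 − 2.6 = +13.7 dBu.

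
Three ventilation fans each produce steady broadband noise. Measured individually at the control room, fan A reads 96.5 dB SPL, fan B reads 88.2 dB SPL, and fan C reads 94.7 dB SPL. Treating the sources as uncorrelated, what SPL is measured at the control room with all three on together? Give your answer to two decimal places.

Uncorrelated sources add in intensity (power), not in dB.
L_total = 10·log₁₀(10^(96.5/10) + 10^(88.2/10) + 10^(94.7/10)) = 10·log₁₀(8079000000) = 99.07 dB SPL.

99.07 dB SPL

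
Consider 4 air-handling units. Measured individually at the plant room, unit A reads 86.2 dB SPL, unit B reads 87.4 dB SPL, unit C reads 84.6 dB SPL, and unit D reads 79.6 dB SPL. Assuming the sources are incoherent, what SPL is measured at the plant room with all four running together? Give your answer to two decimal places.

Uncorrelated sources add in intensity (power), not in dB.
L_total = 10·log₁₀(10^(86.2/10) + 10^(87.4/10) + 10^(84.6/10) + 10^(79.6/10)) = 10·log₁₀(1346000000) = 91.29 dB SPL.

91.29 dB SPL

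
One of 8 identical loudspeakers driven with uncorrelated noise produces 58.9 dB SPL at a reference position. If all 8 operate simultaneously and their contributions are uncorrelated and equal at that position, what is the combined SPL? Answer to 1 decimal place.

8 equal incoherent sources raise the level by 10·log₁₀(8) = 9.03 dB.
L_total = 58.9 + 9.03 = 67.9 dB SPL.

67.9 dB SPL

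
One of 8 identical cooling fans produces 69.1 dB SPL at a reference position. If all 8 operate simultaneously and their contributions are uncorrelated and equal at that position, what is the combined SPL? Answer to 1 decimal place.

78.1 dB SPL

8 equal incoherent sources raise the level by 10·log₁₀(8) = 9.03 dB.
L_total = 69.1 + 9.03 = 78.1 dB SPL.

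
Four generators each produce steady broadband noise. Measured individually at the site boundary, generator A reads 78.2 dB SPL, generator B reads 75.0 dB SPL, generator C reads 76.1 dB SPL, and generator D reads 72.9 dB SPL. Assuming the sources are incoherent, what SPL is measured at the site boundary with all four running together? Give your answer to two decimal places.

81.98 dB SPL

Incoherent sources sum as intensities:
L_total = 10·log₁₀(10^(78.2/10) + 10^(75.0/10) + 10^(76.1/10) + 10^(72.9/10)) = 10·log₁₀(157900000) = 81.98 dB SPL.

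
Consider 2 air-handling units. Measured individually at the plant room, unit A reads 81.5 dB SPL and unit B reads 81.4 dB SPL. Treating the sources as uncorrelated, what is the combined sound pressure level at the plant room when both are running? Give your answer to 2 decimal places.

Uncorrelated sources add in intensity (power), not in dB.
L_total = 10·log₁₀(10^(81.5/10) + 10^(81.4/10)) = 10·log₁₀(279300000) = 84.46 dB SPL.

84.46 dB SPL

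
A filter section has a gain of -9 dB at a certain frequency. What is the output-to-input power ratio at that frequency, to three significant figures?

Power ratio = 10^(dB/10).
10^(-9/10) = 10^(-0.9000) = 0.126.

0.126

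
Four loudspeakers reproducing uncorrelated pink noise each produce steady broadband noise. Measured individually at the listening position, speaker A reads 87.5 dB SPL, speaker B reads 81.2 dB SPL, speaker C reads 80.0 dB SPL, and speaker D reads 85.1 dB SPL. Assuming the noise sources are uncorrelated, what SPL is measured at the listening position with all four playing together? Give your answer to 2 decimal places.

90.48 dB SPL

Uncorrelated sources add in intensity (power), not in dB.
L_total = 10·log₁₀(10^(87.5/10) + 10^(81.2/10) + 10^(80.0/10) + 10^(85.1/10)) = 10·log₁₀(1118000000) = 90.48 dB SPL.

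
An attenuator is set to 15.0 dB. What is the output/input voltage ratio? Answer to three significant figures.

0.178

Voltage ratio = 10^(dB/20).
10^(-15.0/20) = 10^(-0.7500) = 0.178.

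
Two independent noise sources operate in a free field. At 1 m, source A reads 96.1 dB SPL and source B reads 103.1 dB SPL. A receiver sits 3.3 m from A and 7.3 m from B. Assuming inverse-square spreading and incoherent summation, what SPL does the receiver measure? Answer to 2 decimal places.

At the listener: L_A = 96.1 − 20·log₁₀(3.3) = 85.730 dB; L_B = 103.1 − 20·log₁₀(7.3) = 85.834 dB.
Combined: 10·log₁₀(10^(85.730/10)+10^(85.834/10)) = 88.79 dB SPL.

88.79 dB SPL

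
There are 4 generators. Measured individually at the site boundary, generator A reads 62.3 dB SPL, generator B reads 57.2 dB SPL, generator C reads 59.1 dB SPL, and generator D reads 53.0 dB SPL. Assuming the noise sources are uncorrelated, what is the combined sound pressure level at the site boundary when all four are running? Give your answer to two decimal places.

Incoherent sources sum as intensities:
L_total = 10·log₁₀(10^(62.3/10) + 10^(57.2/10) + 10^(59.1/10) + 10^(53.0/10)) = 10·log₁₀(3235000) = 65.10 dB SPL.

65.10 dB SPL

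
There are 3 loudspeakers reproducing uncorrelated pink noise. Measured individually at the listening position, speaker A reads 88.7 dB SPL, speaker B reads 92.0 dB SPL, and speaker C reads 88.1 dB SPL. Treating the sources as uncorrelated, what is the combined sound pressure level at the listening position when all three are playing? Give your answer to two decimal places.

94.73 dB SPL

Add the sources as powers (linear), then convert back to dB:
L_total = 10·log₁₀(10^(88.7/10) + 10^(92.0/10) + 10^(88.1/10)) = 10·log₁₀(2972000000) = 94.73 dB SPL.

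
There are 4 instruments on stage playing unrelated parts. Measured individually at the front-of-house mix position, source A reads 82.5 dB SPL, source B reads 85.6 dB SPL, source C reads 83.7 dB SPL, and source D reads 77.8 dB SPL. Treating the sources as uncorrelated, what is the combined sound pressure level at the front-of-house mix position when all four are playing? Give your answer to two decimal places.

89.22 dB SPL

Add the sources as powers (linear), then convert back to dB:
L_total = 10·log₁₀(10^(82.5/10) + 10^(85.6/10) + 10^(83.7/10) + 10^(77.8/10)) = 10·log₁₀(835600000) = 89.22 dB SPL.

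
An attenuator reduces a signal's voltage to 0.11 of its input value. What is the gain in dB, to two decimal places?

Voltage is an amplitude quantity, so gain = 20·log₁₀(V_out/V_in).
20·log₁₀(0.11) = -19.17 dB.

-19.17 dB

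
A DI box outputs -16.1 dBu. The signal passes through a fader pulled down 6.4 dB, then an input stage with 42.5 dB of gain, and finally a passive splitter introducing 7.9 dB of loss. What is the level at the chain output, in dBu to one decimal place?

+12.1 dBu

In dB, series stages simply add:
-16.1 − 6.4 + 42.5 − 7.9 = +12.1 dBu.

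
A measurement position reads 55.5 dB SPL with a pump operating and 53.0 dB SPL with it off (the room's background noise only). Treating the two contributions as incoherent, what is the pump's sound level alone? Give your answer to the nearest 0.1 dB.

Remove the background by subtracting linear intensities:
L_src = 10·log₁₀(10^(55.5/10) − 10^(53.0/10)) = 10·log₁₀(155300) = 51.9 dB SPL.

51.9 dB SPL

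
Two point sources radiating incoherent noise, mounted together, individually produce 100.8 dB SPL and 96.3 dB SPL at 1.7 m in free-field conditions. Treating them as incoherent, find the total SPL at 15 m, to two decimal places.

83.21 dB SPL

Combined at 1.7 m: 10·log₁₀(10^(100.8/10)+10^(96.3/10)) = 102.119 dB SPL.
Then apply −20·log₁₀(15/1.7) = -18.913 dB → 83.21 dB SPL.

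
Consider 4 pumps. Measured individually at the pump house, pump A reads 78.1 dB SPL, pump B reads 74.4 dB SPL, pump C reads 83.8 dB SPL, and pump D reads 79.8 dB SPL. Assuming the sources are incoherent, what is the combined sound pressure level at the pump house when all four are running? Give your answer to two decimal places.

Add the sources as powers (linear), then convert back to dB:
L_total = 10·log₁₀(10^(78.1/10) + 10^(74.4/10) + 10^(83.8/10) + 10^(79.8/10)) = 10·log₁₀(427500000) = 86.31 dB SPL.

86.31 dB SPL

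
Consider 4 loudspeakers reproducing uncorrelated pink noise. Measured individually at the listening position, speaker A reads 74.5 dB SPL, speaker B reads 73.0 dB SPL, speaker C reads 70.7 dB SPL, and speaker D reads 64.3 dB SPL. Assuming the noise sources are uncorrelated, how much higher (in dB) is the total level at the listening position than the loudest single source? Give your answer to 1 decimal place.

3.5 dB

Incoherent sources sum as intensities:
L_total = 10·log₁₀(10^(74.5/10) + 10^(73.0/10) + 10^(70.7/10) + 10^(64.3/10)) = 77.96 dB SPL.
Excess over the loudest (74.5 dB): 77.96 − 74.5 = 3.5 dB.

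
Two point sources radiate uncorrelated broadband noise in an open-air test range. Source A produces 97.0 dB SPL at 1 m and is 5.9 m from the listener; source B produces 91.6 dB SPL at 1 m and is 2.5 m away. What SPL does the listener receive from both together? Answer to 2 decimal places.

At the listener: L_A = 97.0 − 20·log₁₀(5.9) = 81.583 dB; L_B = 91.6 − 20·log₁₀(2.5) = 83.641 dB.
Combined: 10·log₁₀(10^(81.583/10)+10^(83.641/10)) = 85.74 dB SPL.

85.74 dB SPL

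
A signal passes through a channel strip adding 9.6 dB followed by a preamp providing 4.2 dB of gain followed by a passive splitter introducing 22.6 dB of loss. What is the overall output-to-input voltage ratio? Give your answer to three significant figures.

0.363

Net gain = 9.6 + 4.2 + (−22.6) = -8.8 dB.
Voltage ratio = 10^(-8.8/20) = 0.363.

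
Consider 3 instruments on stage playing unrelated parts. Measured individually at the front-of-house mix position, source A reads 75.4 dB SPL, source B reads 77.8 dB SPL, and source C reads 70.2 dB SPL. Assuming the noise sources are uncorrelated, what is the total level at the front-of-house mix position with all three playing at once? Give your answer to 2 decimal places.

Add the sources as powers (linear), then convert back to dB:
L_total = 10·log₁₀(10^(75.4/10) + 10^(77.8/10) + 10^(70.2/10)) = 10·log₁₀(105400000) = 80.23 dB SPL.

80.23 dB SPL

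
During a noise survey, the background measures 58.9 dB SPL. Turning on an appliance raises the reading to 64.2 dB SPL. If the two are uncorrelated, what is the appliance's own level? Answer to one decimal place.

Subtract intensities: L_src = 10·log₁₀(10^(L_total/10) − 10^(L_bg/10)).
L_src = 10·log₁₀(10^(64.2/10) − 10^(58.9/10)) = 10·log₁₀(1854000) = 62.7 dB SPL.

62.7 dB SPL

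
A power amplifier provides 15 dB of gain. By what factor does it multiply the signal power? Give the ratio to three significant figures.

Power ratio = 10^(dB/10).
10^(15/10) = 10^(1.500) = 31.6.

31.6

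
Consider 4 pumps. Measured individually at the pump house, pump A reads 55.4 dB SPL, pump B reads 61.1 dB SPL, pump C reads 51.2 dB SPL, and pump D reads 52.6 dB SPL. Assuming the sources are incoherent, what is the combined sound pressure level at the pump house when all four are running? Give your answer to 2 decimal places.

62.90 dB SPL

Add the sources as powers (linear), then convert back to dB:
L_total = 10·log₁₀(10^(55.4/10) + 10^(61.1/10) + 10^(51.2/10) + 10^(52.6/10)) = 10·log₁₀(1949000) = 62.90 dB SPL.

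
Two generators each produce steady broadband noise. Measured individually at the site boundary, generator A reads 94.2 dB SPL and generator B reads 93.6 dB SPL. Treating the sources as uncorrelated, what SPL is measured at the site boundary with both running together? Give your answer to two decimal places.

96.92 dB SPL

Uncorrelated sources add in intensity (power), not in dB.
L_total = 10·log₁₀(10^(94.2/10) + 10^(93.6/10)) = 10·log₁₀(4921000000) = 96.92 dB SPL.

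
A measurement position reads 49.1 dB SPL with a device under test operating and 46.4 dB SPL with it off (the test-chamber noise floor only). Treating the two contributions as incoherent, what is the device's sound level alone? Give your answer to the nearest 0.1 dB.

Subtract intensities: L_src = 10·log₁₀(10^(L_total/10) − 10^(L_bg/10)).
L_src = 10·log₁₀(10^(49.1/10) − 10^(46.4/10)) = 10·log₁₀(37630) = 45.8 dB SPL.

45.8 dB SPL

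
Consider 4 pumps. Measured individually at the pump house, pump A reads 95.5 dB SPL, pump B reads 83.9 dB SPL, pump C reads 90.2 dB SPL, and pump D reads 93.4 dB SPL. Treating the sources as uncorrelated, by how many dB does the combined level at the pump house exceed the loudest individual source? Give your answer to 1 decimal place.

Uncorrelated sources add in intensity (power), not in dB.
L_total = 10·log₁₀(10^(95.5/10) + 10^(83.9/10) + 10^(90.2/10) + 10^(93.4/10)) = 98.47 dB SPL.
Excess over the loudest (95.5 dB): 98.47 − 95.5 = 3.0 dB.

3.0 dB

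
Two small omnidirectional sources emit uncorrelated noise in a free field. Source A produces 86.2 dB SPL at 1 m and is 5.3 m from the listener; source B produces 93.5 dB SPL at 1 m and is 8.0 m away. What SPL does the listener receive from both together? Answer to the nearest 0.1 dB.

77.0 dB SPL

At the listener: L_A = 86.2 − 20·log₁₀(5.3) = 71.71 dB; L_B = 93.5 − 20·log₁₀(8.0) = 75.44 dB.
Combined: 10·log₁₀(10^(71.71/10)+10^(75.44/10)) = 77.0 dB SPL.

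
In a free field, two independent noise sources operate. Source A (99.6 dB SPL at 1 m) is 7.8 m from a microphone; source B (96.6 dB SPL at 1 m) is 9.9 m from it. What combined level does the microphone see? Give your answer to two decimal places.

At the listener: L_A = 99.6 − 20·log₁₀(7.8) = 81.758 dB; L_B = 96.6 − 20·log₁₀(9.9) = 76.687 dB.
Combined: 10·log₁₀(10^(81.758/10)+10^(76.687/10)) = 82.93 dB SPL.

82.93 dB SPL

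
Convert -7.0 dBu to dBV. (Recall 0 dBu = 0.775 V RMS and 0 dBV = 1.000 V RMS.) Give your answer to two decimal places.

The offset between the scales is 20·log₁₀(0.775/1.000) = −2.214 dB.
So dBV = -7.0 − 2.214 = -9.21 dBV.

-9.21 dBV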